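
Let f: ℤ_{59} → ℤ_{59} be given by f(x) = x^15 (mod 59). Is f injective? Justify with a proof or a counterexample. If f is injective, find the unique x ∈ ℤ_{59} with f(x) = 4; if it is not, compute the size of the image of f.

Since 59 is prime, the nonzero elements of ℤ_{59} form a cyclic group of order 58.
As gcd(15, 58) = 1, raising to the 15th power is a bijection on this group: if s^15 ≡ t^15 then (st^{−1})^15 = 1, and the only element of order dividing gcd(15, 58) = 1 is 1, so s = t.
With f(0) = 0 this makes f injective on all of ℤ_{59}, hence bijective (finite equal-size domain and codomain). In particular f is injective.
Since f is injective, we find the preimage of 4. The inverse of x ↦ x^15 on (ℤ_{59})^× is x ↦ x^31, because 15·31 = 465 = 8·58 + 1 ≡ 1 (mod 58) and x^{58} = 1 for x ≠ 0 (Fermat). So f⁻¹(4) = 4^31 mod 59.
Repeated squaring mod 59: 4^1 ≡ 4, 4^2 ≡ 4² = 16, 4^4 ≡ 16² = 256 ≡ 20, 4^8 ≡ 20² = 400 ≡ 46, 4^16 ≡ 46² = 2116 ≡ 51. Since 31 = 16 + 8 + 4 + 2 + 1, 4^31 ≡ 51·46·20·16·4: 51·46 = 2346 ≡ 45, then 45·20 = 900 ≡ 15, then 15·16 = 240 ≡ 4, then 4·4 = 16. So 4^31 ≡ 16 (mod 59).
Hence f⁻¹(4) = 16.

16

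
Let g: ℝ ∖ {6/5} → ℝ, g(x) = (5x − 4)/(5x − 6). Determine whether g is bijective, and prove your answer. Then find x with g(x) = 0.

If g(x) = 1, cross-multiplying gives 5(5x − 4) = 5(5x − 6), which simplifies to −20 = −30 — false.  So 1 has no preimage and g is not surjective.
So g is not bijective.
Solving g(x) = 0: cross-multiplying gives 5x − 4 = 0(5x − 6), which rearranges to 5x = 4, so x = 4/5.

4/5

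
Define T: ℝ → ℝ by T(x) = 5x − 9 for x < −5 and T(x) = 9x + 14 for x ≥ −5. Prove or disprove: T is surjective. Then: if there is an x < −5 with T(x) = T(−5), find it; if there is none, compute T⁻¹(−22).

Both pieces are strictly increasing (slopes 5 and 9), so each is injective on its own interval.
The left piece maps (−∞, −5) onto (−∞, −34); the right piece maps [−5, ∞) onto [−31, ∞).
The union (−∞, −34) ∪ [−31, ∞) omits the interval between −34 and −31; in particular −34 has no preimage. So T is not surjective.
Because the two images are disjoint, no x < −5 has T(x) = T(−5), so we compute T⁻¹(−22): −22 lies in [−31, ∞), so solve 9x + 14 = −22: x = (−22 − 14)/9 = −4.

-4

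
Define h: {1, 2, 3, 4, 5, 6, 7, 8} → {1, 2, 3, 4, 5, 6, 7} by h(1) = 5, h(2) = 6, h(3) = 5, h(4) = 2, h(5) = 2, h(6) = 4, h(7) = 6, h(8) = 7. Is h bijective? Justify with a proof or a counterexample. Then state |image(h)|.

5

h(1) = 5 = h(3) with 1 ≠ 3, so h is not injective, hence not bijective.
The image of h is {2, 4, 5, 6, 7}, which has 5 elements.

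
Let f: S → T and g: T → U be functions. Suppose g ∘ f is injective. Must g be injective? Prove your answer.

not injective

No. Take S = {0, 1, 2}, T = {0, 1, 2, 3, 4, 5}, U = {0, 1, 2, 3, 4, 5}, f(a) = a for each a ∈ S, and g(b) = 4 if b ∈ {4, 5} else g(b) = b.
Then g ∘ f = f is injective (S ⊂ T and f is the inclusion), but g(4) = g(5) = 4 with 4 ≠ 5, so g is not injective.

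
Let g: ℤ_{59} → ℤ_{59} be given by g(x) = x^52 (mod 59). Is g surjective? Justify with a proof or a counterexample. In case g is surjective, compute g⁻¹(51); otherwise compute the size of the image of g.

g(29): Repeated squaring mod 59: 29^1 ≡ 29, 29^2 ≡ 29² = 841 ≡ 15, 29^4 ≡ 15² = 225 ≡ 48, 29^8 ≡ 48² = 2304 ≡ 3, 29^16 ≡ 3² = 9, 29^32 ≡ 9² = 81 ≡ 22. Since 52 = 32 + 16 + 4, 29^52 ≡ 22·9·48: 22·9 = 198 ≡ 21, then 21·48 = 1008 ≡ 5. So 29^52 ≡ 5 (mod 59).
g(30): Repeated squaring mod 59: 30^1 ≡ 30, 30^2 ≡ 30² = 900 ≡ 15, 30^4 ≡ 15² = 225 ≡ 48, 30^8 ≡ 48² = 2304 ≡ 3, 30^16 ≡ 3² = 9, 30^32 ≡ 9² = 81 ≡ 22. Since 52 = 32 + 16 + 4, 30^52 ≡ 22·9·48: 22·9 = 198 ≡ 21, then 21·48 = 1008 ≡ 5. So 30^52 ≡ 5 (mod 59).
So g(29) = g(30) = 5 while 29 ≠ 30, thus g is not injective.
A non-injective map from the 59-element set ℤ_{59} to itself takes at most 58 distinct values, so it cannot be surjective. Therefore g is not surjective.
Since g is not surjective, we determine |image(g)|. Computing x^52 mod 59 for each x (by repeated squaring, reducing mod 59 at every step), the values g(0), g(1), …, g(58) are: 0, 1, 12, 45, 26, 53, 9, 20, 17, 19, 46, 35, 49, 28, 4, 25, 27, 3, 51, 16, 21, 15, 7, 22, 57, 36, 41, 29, 48, 5, 5, 48, 29, 41, 36, 57, 22, 7, 15, 21, 16, 51, 3, 27, 25, 4, 28, 49, 35, 46, 19, 17, 20, 9, 53, 26, 45, 12, 1.
The distinct values are {0, 1, 3, 4, 5, 7, 9, 12, 15, 16, 17, 19, 20, 21, 22, 25, 26, 27, 28, 29, 35, 36, 41, 45, 46, 48, 49, 51, 53, 57}; there are 30 of them.

30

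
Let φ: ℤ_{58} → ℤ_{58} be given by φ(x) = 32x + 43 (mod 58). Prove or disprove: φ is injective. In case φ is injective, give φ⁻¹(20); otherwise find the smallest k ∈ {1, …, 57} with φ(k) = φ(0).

We have gcd(32, 58) = 2 > 1. Taking x_1 = 0 and x_2 = 29: φ(0) = 43 and φ(29) = 32·29 + 43 = 971 ≡ 43 (mod 58).
So φ(0) = φ(29) while 0 ≠ 29, therefore φ is not injective.
Since φ is not injective, we find the least positive k with φ(k) = φ(0): this means 32k ≡ 0 (mod 58), i.e. 58 ∣ 32k. Since gcd(32, 58) = 2, dividing through by 2 this holds exactly when 29 ∣ 16k, and as gcd(16, 29) = 1, exactly when 29 ∣ k.
The smallest positive such k is 29.

29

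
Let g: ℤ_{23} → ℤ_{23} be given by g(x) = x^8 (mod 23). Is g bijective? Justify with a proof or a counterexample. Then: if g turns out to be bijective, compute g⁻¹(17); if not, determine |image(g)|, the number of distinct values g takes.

12

g(11): Repeated squaring mod 23: 11^1 ≡ 11, 11^2 ≡ 11² = 121 ≡ 6, 11^4 ≡ 6² = 36 ≡ 13, 11^8 ≡ 13² = 169 ≡ 8. So 11^8 ≡ 8 (mod 23).
g(12): Repeated squaring mod 23: 12^1 ≡ 12, 12^2 ≡ 12² = 144 ≡ 6, 12^4 ≡ 6² = 36 ≡ 13, 12^8 ≡ 13² = 169 ≡ 8. So 12^8 ≡ 8 (mod 23).
So g(11) = g(12) = 8 while 11 ≠ 12, so g is not injective, hence not bijective.
Since g is not bijective, we determine |image(g)|. Computing x^8 mod 23 for each x (by repeated squaring, reducing mod 23 at every step), the values g(0), g(1), …, g(22) are: 0, 1, 3, 6, 9, 16, 18, 12, 4, 13, 2, 8, 8, 2, 13, 4, 12, 18, 16, 9, 6, 3, 1.
The distinct values are {0, 1, 2, 3, 4, 6, 8, 9, 12, 13, 16, 18}; there are 12 of them.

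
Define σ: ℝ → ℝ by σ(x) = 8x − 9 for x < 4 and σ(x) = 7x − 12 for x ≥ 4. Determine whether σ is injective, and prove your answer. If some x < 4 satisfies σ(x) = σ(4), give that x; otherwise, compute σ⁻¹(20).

25/8

Both pieces are strictly increasing (slopes 8 and 7), so each is injective on its own interval.
The left piece maps (−∞, 4) onto (−∞, 23); the right piece maps [4, ∞) onto [16, ∞).
These images overlap. In particular σ(4) = 16 (right piece), and solving 8x − 9 = 16 on the left piece gives x = 25/8 < 4.
So σ(25/8) = σ(4) with 25/8 ≠ 4, and σ is not injective. This x = 25/8 is the requested value below 4.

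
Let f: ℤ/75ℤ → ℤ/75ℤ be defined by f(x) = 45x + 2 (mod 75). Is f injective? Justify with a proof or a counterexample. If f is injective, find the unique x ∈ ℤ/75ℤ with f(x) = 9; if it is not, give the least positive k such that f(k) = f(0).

5

We have gcd(45, 75) = 15 > 1. Taking a = 0 and b = 5: f(0) = 2 and f(5) = 45·5 + 2 = 227 ≡ 2 (mod 75).
So f(0) = f(5) while 0 ≠ 5, so f is not injective.
Since f is not injective, we find the least positive k with f(k) = f(0): this means 45k ≡ 0 (mod 75), i.e. 75 ∣ 45k. Since gcd(45, 75) = 15, dividing through by 15 this holds exactly when 5 ∣ 3k, and as gcd(3, 5) = 1, exactly when 5 ∣ k.
The smallest positive such k is 5.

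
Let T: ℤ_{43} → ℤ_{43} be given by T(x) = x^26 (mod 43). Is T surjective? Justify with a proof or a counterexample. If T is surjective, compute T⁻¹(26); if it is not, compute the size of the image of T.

T(21): Repeated squaring mod 43: 21^1 ≡ 21, 21^2 ≡ 21² = 441 ≡ 11, 21^4 ≡ 11² = 121 ≡ 35, 21^8 ≡ 35² = 1225 ≡ 21, 21^16 ≡ 21² = 441 ≡ 11. Since 26 = 16 + 8 + 2, 21^26 ≡ 11·21·11: 11·21 = 231 ≡ 16, then 16·11 = 176 ≡ 4. So 21^26 ≡ 4 (mod 43).
T(22): Repeated squaring mod 43: 22^1 ≡ 22, 22^2 ≡ 22² = 484 ≡ 11, 22^4 ≡ 11² = 121 ≡ 35, 22^8 ≡ 35² = 1225 ≡ 21, 22^16 ≡ 21² = 441 ≡ 11. Since 26 = 16 + 8 + 2, 22^26 ≡ 11·21·11: 11·21 = 231 ≡ 16, then 16·11 = 176 ≡ 4. So 22^26 ≡ 4 (mod 43).
So T(21) = T(22) = 4 while 21 ≠ 22, therefore T is not injective.
A non-injective map from the 43-element set ℤ_{43} to itself takes at most 42 distinct values, so it cannot be surjective. Thus T is not surjective.
Since T is not surjective, we determine |image(T)|. Computing x^26 mod 43 for each x (by repeated squaring, reducing mod 43 at every step), the values T(0), T(1), …, T(42) are: 0, 1, 11, 15, 35, 14, 36, 6, 41, 10, 25, 16, 9, 31, 23, 38, 21, 40, 24, 13, 17, 4, 4, 17, 13, 24, 40, 21, 38, 23, 31, 9, 16, 25, 10, 41, 6, 36, 14, 35, 15, 11, 1.
The distinct values are {0, 1, 4, 6, 9, 10, 11, 13, 14, 15, 16, 17, 21, 23, 24, 25, 31, 35, 36, 38, 40, 41}; there are 22 of them.

22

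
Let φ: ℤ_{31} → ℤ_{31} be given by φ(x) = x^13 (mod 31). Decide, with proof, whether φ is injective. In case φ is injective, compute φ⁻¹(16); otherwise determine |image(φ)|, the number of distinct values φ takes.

8

Since 31 is prime, the nonzero elements of ℤ_{31} form a cyclic group of order 30.
As gcd(13, 30) = 1, raising to the 13th power is a bijection on this group: if a^13 ≡ b^13 then (ab^{−1})^13 = 1, and the only element of order dividing gcd(13, 30) = 1 is 1, so a = b.
With φ(0) = 0 this makes φ injective on all of ℤ_{31}, hence bijective (finite equal-size domain and codomain). In particular φ is injective.
Since φ is injective, we find the preimage of 16. The inverse of x ↦ x^13 on (ℤ_{31})^× is x ↦ x^7, because 13·7 = 91 = 3·30 + 1 ≡ 1 (mod 30) and x^{30} = 1 for x ≠ 0 (Fermat). So φ⁻¹(16) = 16^7 mod 31.
Repeated squaring mod 31: 16^1 ≡ 16, 16^2 ≡ 16² = 256 ≡ 8, 16^4 ≡ 8² = 64 ≡ 2. Since 7 = 4 + 2 + 1, 16^7 ≡ 2·8·16: 2·8 = 16, then 16·16 = 256 ≡ 8. So 16^7 ≡ 8 (mod 31).
Hence φ⁻¹(16) = 8.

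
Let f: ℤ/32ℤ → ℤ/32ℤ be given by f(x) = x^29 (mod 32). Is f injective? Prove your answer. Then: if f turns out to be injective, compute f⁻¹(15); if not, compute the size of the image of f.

f(0) = 0^29 = 0.
f(2): Repeated squaring mod 32: 2^1 ≡ 2, 2^2 ≡ 2² = 4, 2^4 ≡ 4² = 16, 2^8 ≡ 16² = 256 ≡ 0, 2^16 ≡ 0² = 0. Since 29 = 16 + 8 + 4 + 1, 2^29 ≡ 0·0·16·2: 0·0 = 0, then 0·16 = 0, then 0·2 = 0. So 2^29 ≡ 0 (mod 32).
So f(0) = f(2) = 0 while 0 ≠ 2, therefore f is not injective.
Since f is not injective, we determine |image(f)|. Computing x^29 mod 32 for each x (by repeated squaring, reducing mod 32 at every step), the values f(0), f(1), …, f(31) are: 0, 1, 0, 19, 0, 21, 0, 7, 0, 9, 0, 27, 0, 29, 0, 15, 0, 17, 0, 3, 0, 5, 0, 23, 0, 25, 0, 11, 0, 13, 0, 31.
The distinct values are {0, 1, 3, 5, 7, 9, 11, 13, 15, 17, 19, 21, 23, 25, 27, 29, 31}; there are 17 of them.

17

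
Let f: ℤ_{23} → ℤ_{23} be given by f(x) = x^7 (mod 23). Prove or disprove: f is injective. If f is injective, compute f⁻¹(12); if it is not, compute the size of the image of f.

8

Since 23 is prime, the nonzero elements of ℤ_{23} form a cyclic group of order 22.
As gcd(7, 22) = 1, raising to the 7th power is a bijection on this group: if u^7 ≡ v^7 then (uv^{−1})^7 = 1, and the only element of order dividing gcd(7, 22) = 1 is 1, so u = v.
With f(0) = 0 this makes f injective on all of ℤ_{23}, hence bijective (finite equal-size domain and codomain). In particular f is injective.
Since f is injective, we find the preimage of 12. The inverse of x ↦ x^7 on (ℤ_{23})^× is x ↦ x^19, because 7·19 = 133 = 6·22 + 1 ≡ 1 (mod 22) and x^{22} = 1 for x ≠ 0 (Fermat). So f⁻¹(12) = 12^19 mod 23.
Repeated squaring mod 23: 12^1 ≡ 12, 12^2 ≡ 12² = 144 ≡ 6, 12^4 ≡ 6² = 36 ≡ 13, 12^8 ≡ 13² = 169 ≡ 8, 12^16 ≡ 8² = 64 ≡ 18. Since 19 = 16 + 2 + 1, 12^19 ≡ 18·6·12: 18·6 = 108 ≡ 16, then 16·12 = 192 ≡ 8. So 12^19 ≡ 8 (mod 23).
Hence f⁻¹(12) = 8.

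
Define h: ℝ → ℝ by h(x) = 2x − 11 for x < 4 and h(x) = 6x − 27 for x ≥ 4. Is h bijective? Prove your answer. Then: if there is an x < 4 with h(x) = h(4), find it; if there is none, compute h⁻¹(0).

Both pieces are strictly increasing (slopes 2 and 6), so each is injective on its own interval.
The left piece maps (−∞, 4) onto (−∞, −3); the right piece maps [4, ∞) onto [−3, ∞).
Since −3 = −3, the images partition ℝ: h is injective and surjective, hence bijective.
Because the two images are disjoint, no x < 4 has h(x) = h(4), so we compute h⁻¹(0): 0 lies in [−3, ∞), so solve 6x − 27 = 0: x = (0 + 27)/6 = 9/2.

9/2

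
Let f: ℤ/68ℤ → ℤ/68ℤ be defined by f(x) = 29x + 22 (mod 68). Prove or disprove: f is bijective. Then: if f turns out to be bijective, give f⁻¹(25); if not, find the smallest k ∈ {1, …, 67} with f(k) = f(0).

47

Recall that injectivity means: for all a, b in the domain, f(a) = f(b) implies a = b.
If f(a) = f(b), then 29a ≡ 29b (mod 68). Because gcd(29, 68) = 1, we may cancel 29 to get a ≡ b (mod 68).
We now compute 29⁻¹ mod 68 explicitly. Euclid's algorithm: 68 = 2·29 + 10, 29 = 2·10 + 9, 10 = 1·9 + 1; back-substituting gives 1 = 61·29 − 26·68, so 29⁻¹ ≡ 61 (mod 68).
Then y ↦ 61(y − 22) is a two-sided inverse to f, so every y ∈ ℤ/68ℤ has a preimage.
Thus f is bijective.
Since f is bijective, we find f⁻¹(25): we need 29x ≡ 25 − 22 ≡ 3 (mod 68). Using 29⁻¹ = 61: x ≡ 61·3 = 183 = 2·68 + 47, so x = 47.
Check: f(47) = 29·47 + 22 = 1385 = 20·68 + 25 ≡ 25 (mod 68).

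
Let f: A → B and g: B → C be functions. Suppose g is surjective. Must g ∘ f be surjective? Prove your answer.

not surjective

No. Take A = {1}, B = C = {1, 2, 3}, f(1) = 1, and g = identity (surjective).
Then (g ∘ f)(1) = 1, and 3 ∈ C has no preimage under g ∘ f, so g ∘ f is not surjective.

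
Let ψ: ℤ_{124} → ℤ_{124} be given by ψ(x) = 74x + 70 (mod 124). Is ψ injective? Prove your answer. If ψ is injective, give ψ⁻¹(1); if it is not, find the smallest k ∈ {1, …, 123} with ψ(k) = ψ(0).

We have gcd(74, 124) = 2 > 1. Taking a = 0 and b = 62: ψ(0) = 70 and ψ(62) = 74·62 + 70 = 4658 ≡ 70 (mod 124).
So ψ(0) = ψ(62) while 0 ≠ 62, hence ψ is not injective.
Since ψ is not injective, we find the least positive k with ψ(k) = ψ(0): this means 74k ≡ 0 (mod 124), i.e. 124 ∣ 74k. Since gcd(74, 124) = 2, dividing through by 2 this holds exactly when 62 ∣ 37k, and as gcd(37, 62) = 1, exactly when 62 ∣ k.
The smallest positive such k is 62.

62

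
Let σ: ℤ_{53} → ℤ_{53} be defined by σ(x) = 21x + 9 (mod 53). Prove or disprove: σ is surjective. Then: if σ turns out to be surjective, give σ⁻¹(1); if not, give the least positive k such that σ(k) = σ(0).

Recall: σ is surjective if every y in the codomain equals σ(x) for some x in the domain.
Since gcd(21, 53) = 1, 21 is invertible modulo 53. Euclid's algorithm: 53 = 2·21 + 11, 21 = 1·11 + 10, 11 = 1·10 + 1; back-substituting gives 1 = 48·21 − 19·53, so 21⁻¹ ≡ 48 (mod 53).
Then y ↦ 48(y − 9) is a two-sided inverse to σ, so every y ∈ ℤ_{53} has a preimage.
So σ is surjective.
Since σ is surjective, we find σ⁻¹(1): we need 21x ≡ 1 − 9 ≡ 45 (mod 53). Using 21⁻¹ = 48: x ≡ 48·45 = 2160 = 40·53 + 40, so x = 40.
Check: σ(40) = 21·40 + 9 = 849 = 16·53 + 1 ≡ 1 (mod 53).

40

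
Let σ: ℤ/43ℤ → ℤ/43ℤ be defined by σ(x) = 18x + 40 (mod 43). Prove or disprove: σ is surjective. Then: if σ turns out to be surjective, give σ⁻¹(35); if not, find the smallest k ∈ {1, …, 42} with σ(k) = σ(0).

26

Since gcd(18, 43) = 1, 18 is invertible modulo 43. Euclid's algorithm: 43 = 2·18 + 7, 18 = 2·7 + 4, 7 = 1·4 + 3, 4 = 1·3 + 1; back-substituting gives 1 = 12·18 − 5·43, so 18⁻¹ ≡ 12 (mod 43).
Then y ↦ 12(y − 40) is a two-sided inverse to σ, so every y ∈ ℤ/43ℤ has a preimage.
Thus σ is surjective.
Since σ is surjective, we compute σ⁻¹(35): solve 18x + 40 ≡ 35 (mod 43), i.e. 18x ≡ 38 (mod 43).
Multiplying by 18⁻¹ = 12 gives x ≡ 12·38 = 456 = 10·43 + 26 ≡ 26 (mod 43).
Check: σ(26) = 18·26 + 40 = 508 = 11·43 + 35 ≡ 35 (mod 43).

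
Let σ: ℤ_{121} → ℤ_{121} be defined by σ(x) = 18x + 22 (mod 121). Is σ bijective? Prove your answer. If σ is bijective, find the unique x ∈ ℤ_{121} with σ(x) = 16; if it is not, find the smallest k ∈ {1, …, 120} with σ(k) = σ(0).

Suppose σ(u) = σ(v) in ℤ_{121}. Then 18u + 22 ≡ 18v + 22 (mod 121), so 18(u − v) ≡ 0 (mod 121).
Since gcd(18, 121) = 1, 18 is invertible modulo 121, so u − v ≡ 0 (mod 121), i.e. u = v.
We now compute 18⁻¹ mod 121 explicitly. Euclid's algorithm: 121 = 6·18 + 13, 18 = 1·13 + 5, 13 = 2·5 + 3, 5 = 1·3 + 2, 3 = 1·2 + 1; back-substituting gives 1 = 74·18 − 11·121, so 18⁻¹ ≡ 74 (mod 121).
For any y ∈ ℤ_{121}, x = 74(y − 22) mod 121 satisfies σ(x) = 18·74(y − 22) + 22 ≡ y (since 18·74 ≡ 1 mod 121). So every y has a preimage.
Hence σ is bijective.
Since σ is bijective, we find σ⁻¹(16): we need 18x ≡ 16 − 22 ≡ 115 (mod 121). Using 18⁻¹ = 74: x ≡ 74·115 = 8510 = 70·121 + 40, so x = 40.
Check: σ(40) = 18·40 + 22 = 742 = 6·121 + 16 ≡ 16 (mod 121).

40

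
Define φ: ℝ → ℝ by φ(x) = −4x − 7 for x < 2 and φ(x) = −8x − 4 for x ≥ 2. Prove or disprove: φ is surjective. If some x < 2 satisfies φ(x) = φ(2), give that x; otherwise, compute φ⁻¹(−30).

13/4

Both pieces are strictly decreasing (slopes −4 and −8), so each is injective on its own interval.
The left piece maps (−∞, 2) onto (−15, ∞); the right piece maps [2, ∞) onto (−∞, −20].
The union (−15, ∞) ∪ (−∞, −20] omits the interval between −15 and −20; in particular −15 has no preimage. So φ is not surjective.
Because the two images are disjoint, no x < 2 has φ(x) = φ(2), so we compute φ⁻¹(−30): −30 lies in (−∞, −20], so solve −8x − 4 = −30: x = (−30 + 4)/(−8) = 13/4.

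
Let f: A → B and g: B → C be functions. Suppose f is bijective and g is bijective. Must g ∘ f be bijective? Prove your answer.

Injectivity: if g(f(x_1)) = g(f(x_2)) then f(x_1) = f(x_2) (g injective) so x_1 = x_2 (f injective).
Surjectivity: for c ∈ C pick b with g(b) = c, then a with f(a) = b; then (g ∘ f)(a) = c.
Hence g ∘ f is bijective.

bijective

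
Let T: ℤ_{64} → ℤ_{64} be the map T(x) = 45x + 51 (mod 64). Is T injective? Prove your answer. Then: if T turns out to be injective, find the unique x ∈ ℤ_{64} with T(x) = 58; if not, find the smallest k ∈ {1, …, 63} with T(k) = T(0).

If T(a) = T(b), then 45a ≡ 45b (mod 64). Because gcd(45, 64) = 1, we may cancel 45 to get a ≡ b (mod 64).
Hence T is injective.
We now compute 45⁻¹ mod 64 explicitly. Euclid's algorithm: 64 = 1·45 + 19, 45 = 2·19 + 7, 19 = 2·7 + 5, 7 = 1·5 + 2, 5 = 2·2 + 1; back-substituting gives 1 = 37·45 − 26·64, so 45⁻¹ ≡ 37 (mod 64).
Since T is injective, we find T⁻¹(58): we need 45x ≡ 58 − 51 ≡ 7 (mod 64). Using 45⁻¹ = 37: x ≡ 37·7 = 259 = 4·64 + 3, so x = 3.
Check: T(3) = 45·3 + 51 = 186 = 2·64 + 58 ≡ 58 (mod 64).

3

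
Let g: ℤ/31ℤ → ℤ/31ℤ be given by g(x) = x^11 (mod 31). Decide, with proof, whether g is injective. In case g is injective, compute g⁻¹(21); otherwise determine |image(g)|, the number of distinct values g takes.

12

Since 31 is prime, the nonzero elements of ℤ/31ℤ form a cyclic group of order 30.
As gcd(11, 30) = 1, raising to the 11th power is a bijection on this group: if x_1^11 ≡ x_2^11 then (x_1x_2^{−1})^11 = 1, and the only element of order dividing gcd(11, 30) = 1 is 1, so x_1 = x_2.
With g(0) = 0 this makes g injective on all of ℤ/31ℤ, hence bijective (finite equal-size domain and codomain). In particular g is injective.
Since g is injective, we find the preimage of 21. The inverse of x ↦ x^11 on (ℤ/31ℤ)^× is x ↦ x^11, because 11·11 = 121 = 4·30 + 1 ≡ 1 (mod 30) and x^{30} = 1 for x ≠ 0 (Fermat). So g⁻¹(21) = 21^11 mod 31.
Repeated squaring mod 31: 21^1 ≡ 21, 21^2 ≡ 21² = 441 ≡ 7, 21^4 ≡ 7² = 49 ≡ 18, 21^8 ≡ 18² = 324 ≡ 14. Since 11 = 8 + 2 + 1, 21^11 ≡ 14·7·21: 14·7 = 98 ≡ 5, then 5·21 = 105 ≡ 12. So 21^11 ≡ 12 (mod 31).
Hence g⁻¹(21) = 12.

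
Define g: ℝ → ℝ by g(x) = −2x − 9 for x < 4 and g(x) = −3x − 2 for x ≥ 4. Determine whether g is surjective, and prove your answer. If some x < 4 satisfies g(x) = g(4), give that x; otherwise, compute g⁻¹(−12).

5/2

Both pieces are strictly decreasing (slopes −2 and −3), so each is injective on its own interval.
The left piece maps (−∞, 4) onto (−17, ∞); the right piece maps [4, ∞) onto (−∞, −14].
The union (−17, ∞) ∪ (−∞, −14] covers ℝ, so g is surjective.
For the follow-up: the images overlap, so an x < 4 with g(x) = g(4) exists. g(4) = −14; solving −2x − 9 = −14 for x < 4 gives x = (−14 + 9)/(−2) = 5/2.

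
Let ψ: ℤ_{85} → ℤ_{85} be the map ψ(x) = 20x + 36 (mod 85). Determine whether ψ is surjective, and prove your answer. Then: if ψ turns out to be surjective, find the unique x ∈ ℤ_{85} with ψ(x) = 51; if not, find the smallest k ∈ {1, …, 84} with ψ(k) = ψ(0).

Since gcd(20, 85) = 5, we have 20x ≡ 0 (mod 5) for all x, so ψ(x) ≡ 1 (mod 5).
But 0 ≢ 1 (mod 5), so 0 ∈ ℤ_{85} has no preimage. Hence ψ is not surjective.
Since ψ is not surjective, we find the least positive k with ψ(k) = ψ(0): this means 20k ≡ 0 (mod 85), i.e. 85 ∣ 20k. Since gcd(20, 85) = 5, dividing through by 5 this holds exactly when 17 ∣ 4k, and as gcd(4, 17) = 1, exactly when 17 ∣ k.
The smallest positive such k is 17.

17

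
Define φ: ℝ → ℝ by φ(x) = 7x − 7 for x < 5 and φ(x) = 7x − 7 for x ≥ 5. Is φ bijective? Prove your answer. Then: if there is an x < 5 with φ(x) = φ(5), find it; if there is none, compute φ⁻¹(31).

38/7

Both pieces are strictly increasing (slopes 7 and 7), so each is injective on its own interval.
The left piece maps (−∞, 5) onto (−∞, 28); the right piece maps [5, ∞) onto [28, ∞).
Since 28 = 28, the images partition ℝ: φ is injective and surjective, hence bijective.
Because the two images are disjoint, no x < 5 has φ(x) = φ(5), so we compute φ⁻¹(31): 31 lies in [28, ∞), so solve 7x − 7 = 31: x = (31 + 7)/7 = 38/7.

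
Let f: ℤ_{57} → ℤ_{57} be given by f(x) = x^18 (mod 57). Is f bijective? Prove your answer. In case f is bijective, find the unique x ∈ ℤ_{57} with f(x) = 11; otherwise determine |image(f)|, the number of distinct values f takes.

4

f(1) = 1^18 = 1.
f(2): Repeated squaring mod 57: 2^1 ≡ 2, 2^2 ≡ 2² = 4, 2^4 ≡ 4² = 16, 2^8 ≡ 16² = 256 ≡ 28, 2^16 ≡ 28² = 784 ≡ 43. Since 18 = 16 + 2, 2^18 ≡ 43·4: 43·4 = 172 ≡ 1. So 2^18 ≡ 1 (mod 57).
So f(1) = f(2) = 1 while 1 ≠ 2, hence f is not injective, hence not bijective.
Since f is not bijective, we determine |image(f)|. Computing x^18 mod 57 for each x (by repeated squaring, reducing mod 57 at every step), the values f(0), f(1), …, f(56) are: 0, 1, 1, 39, 1, 1, 39, 1, 1, 39, 1, 1, 39, 1, 1, 39, 1, 1, 39, 19, 1, 39, 1, 1, 39, 1, 1, 39, 1, 1, 39, 1, 1, 39, 1, 1, 39, 1, 19, 39, 1, 1, 39, 1, 1, 39, 1, 1, 39, 1, 1, 39, 1, 1, 39, 1, 1.
The distinct values are {0, 1, 19, 39}; there are 4 of them.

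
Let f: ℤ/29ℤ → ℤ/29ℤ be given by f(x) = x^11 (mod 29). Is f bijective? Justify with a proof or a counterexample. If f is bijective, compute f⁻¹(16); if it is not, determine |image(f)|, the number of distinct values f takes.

Since 29 is prime, the nonzero elements of ℤ/29ℤ form a cyclic group of order 28.
As gcd(11, 28) = 1, raising to the 11th power is a bijection on this group: if u^11 ≡ v^11 then (uv^{−1})^11 = 1, and the only element of order dividing gcd(11, 28) = 1 is 1, so u = v.
With f(0) = 0 this makes f injective on all of ℤ/29ℤ, hence bijective (finite equal-size domain and codomain). In particular f is bijective.
Since f is bijective, we find the preimage of 16. The inverse of x ↦ x^11 on (ℤ/29ℤ)^× is x ↦ x^23, because 11·23 = 253 = 9·28 + 1 ≡ 1 (mod 28) and x^{28} = 1 for x ≠ 0 (Fermat). So f⁻¹(16) = 16^23 mod 29.
Repeated squaring mod 29: 16^1 ≡ 16, 16^2 ≡ 16² = 256 ≡ 24, 16^4 ≡ 24² = 576 ≡ 25, 16^8 ≡ 25² = 625 ≡ 16, 16^16 ≡ 16² = 256 ≡ 24. Since 23 = 16 + 4 + 2 + 1, 16^23 ≡ 24·25·24·16: 24·25 = 600 ≡ 20, then 20·24 = 480 ≡ 16, then 16·16 = 256 ≡ 24. So 16^23 ≡ 24 (mod 29).
Hence f⁻¹(16) = 24.

24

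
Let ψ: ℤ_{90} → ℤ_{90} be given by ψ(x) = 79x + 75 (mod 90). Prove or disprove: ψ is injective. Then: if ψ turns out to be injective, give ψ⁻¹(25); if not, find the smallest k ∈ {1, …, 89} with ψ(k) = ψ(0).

If ψ(a) = ψ(b), then 79a ≡ 79b (mod 90). Because gcd(79, 90) = 1, we may cancel 79 to get a ≡ b (mod 90).
Therefore ψ is injective.
We now compute 79⁻¹ mod 90 explicitly. Euclid's algorithm: 90 = 1·79 + 11, 79 = 7·11 + 2, 11 = 5·2 + 1; back-substituting gives 1 = 49·79 − 43·90, so 79⁻¹ ≡ 49 (mod 90).
Since ψ is injective, we find ψ⁻¹(25): we need 79x ≡ 25 − 75 ≡ 40 (mod 90). Using 79⁻¹ = 49: x ≡ 49·40 = 1960 = 21·90 + 70, so x = 70.
Check: ψ(70) = 79·70 + 75 = 5605 = 62·90 + 25 ≡ 25 (mod 90).

70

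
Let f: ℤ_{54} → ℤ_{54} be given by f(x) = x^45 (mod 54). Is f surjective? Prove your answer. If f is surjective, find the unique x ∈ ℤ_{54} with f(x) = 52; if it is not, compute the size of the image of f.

6

f(0) = 0^45 = 0.
f(6): Repeated squaring mod 54: 6^1 ≡ 6, 6^2 ≡ 6² = 36, 6^4 ≡ 36² = 1296 ≡ 0, 6^8 ≡ 0² = 0, 6^16 ≡ 0² = 0, 6^32 ≡ 0² = 0. Since 45 = 32 + 8 + 4 + 1, 6^45 ≡ 0·0·0·6: 0·0 = 0, then 0·0 = 0, then 0·6 = 0. So 6^45 ≡ 0 (mod 54).
So f(0) = f(6) = 0 while 0 ≠ 6, so f is not injective.
A non-injective map from the 54-element set ℤ_{54} to itself takes at most 53 distinct values, so it cannot be surjective. Thus f is not surjective.
Since f is not surjective, we determine |image(f)|. Computing x^45 mod 54 for each x (by repeated squaring, reducing mod 54 at every step), the values f(0), f(1), …, f(53) are: 0, 1, 26, 27, 28, 53, 0, 1, 26, 27, 28, 53, 0, 1, 26, 27, 28, 53, 0, 1, 26, 27, 28, 53, 0, 1, 26, 27, 28, 53, 0, 1, 26, 27, 28, 53, 0, 1, 26, 27, 28, 53, 0, 1, 26, 27, 28, 53, 0, 1, 26, 27, 28, 53.
The distinct values are {0, 1, 26, 27, 28, 53}; there are 6 of them.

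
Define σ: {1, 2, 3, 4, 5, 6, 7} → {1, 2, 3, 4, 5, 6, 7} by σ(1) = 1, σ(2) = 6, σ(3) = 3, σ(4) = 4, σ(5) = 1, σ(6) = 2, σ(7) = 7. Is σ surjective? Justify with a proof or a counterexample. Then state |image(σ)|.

6

No element maps to 5, so σ is not surjective.
The image of σ is {1, 2, 3, 4, 6, 7}, which has 6 elements.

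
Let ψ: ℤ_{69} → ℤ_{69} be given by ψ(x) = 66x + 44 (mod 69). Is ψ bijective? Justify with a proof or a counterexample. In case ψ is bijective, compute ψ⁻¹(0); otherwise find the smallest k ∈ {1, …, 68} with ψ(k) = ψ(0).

Recall that injectivity means: for all x_1, x_2 in the domain, ψ(x_1) = ψ(x_2) implies x_1 = x_2.
We have gcd(66, 69) = 3 > 1. Taking x_1 = 0 and x_2 = 23: ψ(0) = 44 and ψ(23) = 66·23 + 44 = 1562 ≡ 44 (mod 69).
So ψ(0) = ψ(23) while 0 ≠ 23, thus ψ is not injective, hence not bijective.
Since ψ is not bijective, we find the least positive k with ψ(k) = ψ(0): this means 66k ≡ 0 (mod 69), i.e. 69 ∣ 66k. Since gcd(66, 69) = 3, dividing through by 3 this holds exactly when 23 ∣ 22k, and as gcd(22, 23) = 1, exactly when 23 ∣ k.
The smallest positive such k is 23.

23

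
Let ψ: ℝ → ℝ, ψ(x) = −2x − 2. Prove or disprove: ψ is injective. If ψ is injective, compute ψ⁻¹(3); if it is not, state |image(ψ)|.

-5/2

Suppose ψ(s) = ψ(t). Then −2s − 2 = −2t − 2, therefore −2s = −2t, therefore s = t.
So ψ is injective.
Since ψ is injective, we compute ψ⁻¹(3) = (3 + 2)/(−2) = −5/2.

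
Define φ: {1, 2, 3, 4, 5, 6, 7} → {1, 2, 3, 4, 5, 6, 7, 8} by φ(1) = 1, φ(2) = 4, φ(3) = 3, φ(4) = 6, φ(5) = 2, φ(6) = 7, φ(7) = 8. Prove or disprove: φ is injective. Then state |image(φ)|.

The values φ(1), …, φ(7) are 1, 4, 3, 6, 2, 7, 8 — all distinct.
So φ(u) = φ(v) only when u = v, and φ is injective.
The image of φ is {1, 2, 3, 4, 6, 7, 8}, which has 7 elements.

7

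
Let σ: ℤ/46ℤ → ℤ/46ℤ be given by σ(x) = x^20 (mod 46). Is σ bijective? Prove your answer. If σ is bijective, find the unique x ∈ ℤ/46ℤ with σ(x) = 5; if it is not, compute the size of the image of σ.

σ(22): Repeated squaring mod 46: 22^1 ≡ 22, 22^2 ≡ 22² = 484 ≡ 24, 22^4 ≡ 24² = 576 ≡ 24, 22^8 ≡ 24² = 576 ≡ 24, 22^16 ≡ 24² = 576 ≡ 24. Since 20 = 16 + 4, 22^20 ≡ 24·24: 24·24 = 576 ≡ 24. So 22^20 ≡ 24 (mod 46).
σ(24): Repeated squaring mod 46: 24^1 ≡ 24, 24^2 ≡ 24² = 576 ≡ 24, 24^4 ≡ 24² = 576 ≡ 24, 24^8 ≡ 24² = 576 ≡ 24, 24^16 ≡ 24² = 576 ≡ 24. Since 20 = 16 + 4, 24^20 ≡ 24·24: 24·24 = 576 ≡ 24. So 24^20 ≡ 24 (mod 46).
So σ(22) = σ(24) = 24 while 22 ≠ 24, therefore σ is not injective, hence not bijective.
Since σ is not bijective, we determine |image(σ)|. Computing x^20 mod 46 for each x (by repeated squaring, reducing mod 46 at every step), the values σ(0), σ(1), …, σ(45) are: 0, 1, 6, 41, 36, 35, 16, 31, 32, 25, 26, 27, 4, 3, 2, 9, 8, 39, 12, 13, 18, 29, 24, 23, 24, 29, 18, 13, 12, 39, 8, 9, 2, 3, 4, 27, 26, 25, 32, 31, 16, 35, 36, 41, 6, 1.
The distinct values are {0, 1, 2, 3, 4, 6, 8, 9, 12, 13, 16, 18, 23, 24, 25, 26, 27, 29, 31, 32, 35, 36, 39, 41}; there are 24 of them.

24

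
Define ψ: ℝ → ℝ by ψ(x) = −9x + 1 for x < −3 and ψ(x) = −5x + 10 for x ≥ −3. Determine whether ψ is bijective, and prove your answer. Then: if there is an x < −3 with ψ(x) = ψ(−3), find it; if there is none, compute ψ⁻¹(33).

-32/9

Both pieces are strictly decreasing (slopes −9 and −5), so each is injective on its own interval.
The left piece maps (−∞, −3) onto (28, ∞); the right piece maps [−3, ∞) onto (−∞, 25].
The images leave a gap (28 has no preimage), so ψ is not surjective, hence not bijective.
Because the two images are disjoint, no x < −3 has ψ(x) = ψ(−3), so we compute ψ⁻¹(33): 33 lies in (28, ∞), so solve −9x + 1 = 33: x = (33 − 1)/(−9) = −32/9.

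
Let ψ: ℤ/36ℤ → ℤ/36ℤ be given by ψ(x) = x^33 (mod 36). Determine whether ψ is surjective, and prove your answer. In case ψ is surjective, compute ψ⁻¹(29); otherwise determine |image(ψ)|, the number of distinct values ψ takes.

ψ(0) = 0^33 = 0.
ψ(6): Repeated squaring mod 36: 6^1 ≡ 6, 6^2 ≡ 6² = 36 ≡ 0, 6^4 ≡ 0² = 0, 6^8 ≡ 0² = 0, 6^16 ≡ 0² = 0, 6^32 ≡ 0² = 0. Since 33 = 32 + 1, 6^33 ≡ 0·6: 0·6 = 0. So 6^33 ≡ 0 (mod 36).
So ψ(0) = ψ(6) = 0 while 0 ≠ 6, so ψ is not injective.
A non-injective map from the 36-element set ℤ/36ℤ to itself takes at most 35 distinct values, so it cannot be surjective. Therefore ψ is not surjective.
Since ψ is not surjective, we determine |image(ψ)|. Computing x^33 mod 36 for each x (by repeated squaring, reducing mod 36 at every step), the values ψ(0), ψ(1), …, ψ(35) are: 0, 1, 8, 27, 28, 17, 0, 19, 8, 9, 28, 35, 0, 1, 8, 27, 28, 17, 0, 19, 8, 9, 28, 35, 0, 1, 8, 27, 28, 17, 0, 19, 8, 9, 28, 35.
The distinct values are {0, 1, 8, 9, 17, 19, 27, 28, 35}; there are 9 of them.

9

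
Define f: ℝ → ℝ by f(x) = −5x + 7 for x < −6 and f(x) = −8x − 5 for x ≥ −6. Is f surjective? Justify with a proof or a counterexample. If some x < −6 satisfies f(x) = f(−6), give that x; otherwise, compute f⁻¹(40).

-36/5

Both pieces are strictly decreasing (slopes −5 and −8), so each is injective on its own interval.
The left piece maps (−∞, −6) onto (37, ∞); the right piece maps [−6, ∞) onto (−∞, 43].
The union (37, ∞) ∪ (−∞, 43] covers ℝ, so f is surjective.
For the follow-up: the images overlap, so an x < −6 with f(x) = f(−6) exists. f(−6) = 43; solving −5x + 7 = 43 for x < −6 gives x = (43 − 7)/(−5) = −36/5.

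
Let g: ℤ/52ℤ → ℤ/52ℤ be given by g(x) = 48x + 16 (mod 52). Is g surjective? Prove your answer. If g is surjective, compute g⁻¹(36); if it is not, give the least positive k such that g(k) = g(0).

13

Recall that g is surjective if every y in the codomain equals g(x) for some x in the domain.
Since gcd(48, 52) = 4, we have 48x ≡ 0 (mod 4) for all x, so g(x) ≡ 0 (mod 4).
But 1 ≢ 0 (mod 4), so 1 ∈ ℤ/52ℤ has no preimage. Hence g is not surjective.
Since g is not surjective, we find the least positive k with g(k) = g(0): this means 48k ≡ 0 (mod 52), i.e. 52 ∣ 48k. Since gcd(48, 52) = 4, dividing through by 4 this holds exactly when 13 ∣ 12k, and as gcd(12, 13) = 1, exactly when 13 ∣ k.
The smallest positive such k is 13.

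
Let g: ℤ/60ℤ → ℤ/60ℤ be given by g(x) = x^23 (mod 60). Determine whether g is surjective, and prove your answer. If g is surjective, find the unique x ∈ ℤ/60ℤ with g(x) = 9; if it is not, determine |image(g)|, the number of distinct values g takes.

45

g(0) = 0^23 = 0.
g(30): Repeated squaring mod 60: 30^1 ≡ 30, 30^2 ≡ 30² = 900 ≡ 0, 30^4 ≡ 0² = 0, 30^8 ≡ 0² = 0, 30^16 ≡ 0² = 0. Since 23 = 16 + 4 + 2 + 1, 30^23 ≡ 0·0·0·30: 0·0 = 0, then 0·0 = 0, then 0·30 = 0. So 30^23 ≡ 0 (mod 60).
So g(0) = g(30) = 0 while 0 ≠ 30, therefore g is not injective.
A non-injective map from the 60-element set ℤ/60ℤ to itself takes at most 59 distinct values, so it cannot be surjective. Therefore g is not surjective.
Since g is not surjective, we determine |image(g)|. Computing x^23 mod 60 for each x (by repeated squaring, reducing mod 60 at every step), the values g(0), g(1), …, g(59) are: 0, 1, 8, 27, 4, 5, 36, 43, 32, 9, 40, 11, 48, 37, 44, 15, 16, 53, 12, 19, 20, 21, 28, 47, 24, 25, 56, 3, 52, 29, 0, 31, 8, 57, 4, 35, 36, 13, 32, 39, 40, 41, 48, 7, 44, 45, 16, 23, 12, 49, 20, 51, 28, 17, 24, 55, 56, 33, 52, 59.
The distinct values are {0, 1, 3, 4, 5, 7, 8, 9, 11, 12, 13, 15, 16, 17, 19, 20, 21, 23, 24, 25, 27, 28, 29, 31, 32, 33, 35, 36, 37, 39, 40, 41, 43, 44, 45, 47, 48, 49, 51, 52, 53, 55, 56, 57, 59}; there are 45 of them.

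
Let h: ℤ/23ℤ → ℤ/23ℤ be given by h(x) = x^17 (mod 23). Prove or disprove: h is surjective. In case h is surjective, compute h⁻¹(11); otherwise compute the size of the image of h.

17

Since 23 is prime, the nonzero elements of ℤ/23ℤ form a cyclic group of order 22.
As gcd(17, 22) = 1, raising to the 17th power is a bijection on this group: if x_1^17 ≡ x_2^17 then (x_1x_2^{−1})^17 = 1, and the only element of order dividing gcd(17, 22) = 1 is 1, so x_1 = x_2.
With h(0) = 0 this makes h injective on all of ℤ/23ℤ, hence bijective (finite equal-size domain and codomain). In particular h is surjective.
Since h is surjective, we find the preimage of 11. The inverse of x ↦ x^17 on (ℤ/23ℤ)^× is x ↦ x^13, because 17·13 = 221 = 10·22 + 1 ≡ 1 (mod 22) and x^{22} = 1 for x ≠ 0 (Fermat). So h⁻¹(11) = 11^13 mod 23.
Repeated squaring mod 23: 11^1 ≡ 11, 11^2 ≡ 11² = 121 ≡ 6, 11^4 ≡ 6² = 36 ≡ 13, 11^8 ≡ 13² = 169 ≡ 8. Since 13 = 8 + 4 + 1, 11^13 ≡ 8·13·11: 8·13 = 104 ≡ 12, then 12·11 = 132 ≡ 17. So 11^13 ≡ 17 (mod 23).
Hence h⁻¹(11) = 17.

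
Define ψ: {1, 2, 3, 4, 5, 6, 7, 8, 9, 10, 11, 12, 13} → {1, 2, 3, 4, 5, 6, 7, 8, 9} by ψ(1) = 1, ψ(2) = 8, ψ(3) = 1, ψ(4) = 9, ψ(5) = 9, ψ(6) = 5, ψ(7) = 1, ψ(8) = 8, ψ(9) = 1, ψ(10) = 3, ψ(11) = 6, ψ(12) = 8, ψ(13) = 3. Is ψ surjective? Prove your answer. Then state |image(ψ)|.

No element maps to 2, so ψ is not surjective.
The image of ψ is {1, 3, 5, 6, 8, 9}, which has 6 elements.

6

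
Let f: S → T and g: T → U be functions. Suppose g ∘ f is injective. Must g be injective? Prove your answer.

not injective

No. Take S = {0, 1}, T = {0, 1, 2, 3, 4}, U = {0, 1, 2, 3, 4}, f(a) = a for each a ∈ S, and g(b) = 3 if b ∈ {3, 4} else g(b) = b.
Then g ∘ f = f is injective (S ⊂ T and f is the inclusion), but g(3) = g(4) = 3 with 3 ≠ 4, so g is not injective.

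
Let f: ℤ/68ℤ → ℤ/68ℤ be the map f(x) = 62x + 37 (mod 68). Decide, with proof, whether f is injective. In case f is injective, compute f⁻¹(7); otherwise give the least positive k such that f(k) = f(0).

34

We have gcd(62, 68) = 2 > 1. Taking x_1 = 0 and x_2 = 34: f(0) = 37 and f(34) = 62·34 + 37 = 2145 ≡ 37 (mod 68).
So f(0) = f(34) while 0 ≠ 34, so f is not injective.
Since f is not injective, we find the least positive k with f(k) = f(0): this means 62k ≡ 0 (mod 68), i.e. 68 ∣ 62k. Since gcd(62, 68) = 2, dividing through by 2 this holds exactly when 34 ∣ 31k, and as gcd(31, 34) = 1, exactly when 34 ∣ k.
The smallest positive such k is 34.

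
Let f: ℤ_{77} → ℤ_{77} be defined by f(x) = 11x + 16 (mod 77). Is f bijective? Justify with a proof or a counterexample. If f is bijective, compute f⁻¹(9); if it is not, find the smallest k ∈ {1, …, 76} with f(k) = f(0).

7

Recall that f is injective when f(a) = f(b) forces a = b.
We have gcd(11, 77) = 11 > 1. Taking a = 0 and b = 7: f(0) = 16 and f(7) = 11·7 + 16 = 93 ≡ 16 (mod 77).
So f(0) = f(7) while 0 ≠ 7, hence f is not injective, hence not bijective.
Since f is not bijective, we find the least positive k with f(k) = f(0): this means 11k ≡ 0 (mod 77), i.e. 77 ∣ 11k. Since gcd(11, 77) = 11, dividing through by 11 this holds exactly when 7 ∣ k.
The smallest positive such k is 7.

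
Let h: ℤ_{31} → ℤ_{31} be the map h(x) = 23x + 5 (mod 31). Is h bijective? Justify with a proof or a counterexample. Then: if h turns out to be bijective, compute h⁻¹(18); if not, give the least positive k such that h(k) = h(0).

If h(s) = h(t), then 23s ≡ 23t (mod 31). Because gcd(23, 31) = 1, we may cancel 23 to get s ≡ t (mod 31).
We now compute 23⁻¹ mod 31 explicitly. Euclid's algorithm: 31 = 1·23 + 8, 23 = 2·8 + 7, 8 = 1·7 + 1; back-substituting gives 1 = 27·23 − 20·31, so 23⁻¹ ≡ 27 (mod 31).
For any y ∈ ℤ_{31}, x = 27(y − 5) mod 31 satisfies h(x) = 23·27(y − 5) + 5 ≡ y (since 23·27 ≡ 1 mod 31). So every y has a preimage.
Therefore h is bijective.
Since h is bijective, we find h⁻¹(18): we need 23x ≡ 18 − 5 ≡ 13 (mod 31). Using 23⁻¹ = 27: x ≡ 27·13 = 351 = 11·31 + 10, so x = 10.
Check: h(10) = 23·10 + 5 = 235 = 7·31 + 18 ≡ 18 (mod 31).

10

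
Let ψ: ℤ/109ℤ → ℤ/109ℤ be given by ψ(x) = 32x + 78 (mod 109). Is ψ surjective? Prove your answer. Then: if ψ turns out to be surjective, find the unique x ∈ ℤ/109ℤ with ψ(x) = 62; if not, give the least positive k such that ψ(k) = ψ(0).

54

Since gcd(32, 109) = 1, 32 is invertible modulo 109. Euclid's algorithm: 109 = 3·32 + 13, 32 = 2·13 + 6, 13 = 2·6 + 1; back-substituting gives 1 = 92·32 − 27·109, so 32⁻¹ ≡ 92 (mod 109).
Then y ↦ 92(y − 78) is a two-sided inverse to ψ, so every y ∈ ℤ/109ℤ has a preimage.
Hence ψ is surjective.
Since ψ is surjective, we find ψ⁻¹(62): we need 32x ≡ 62 − 78 ≡ 93 (mod 109). Using 32⁻¹ = 92: x ≡ 92·93 = 8556 = 78·109 + 54, so x = 54.
Check: ψ(54) = 32·54 + 78 = 1806 = 16·109 + 62 ≡ 62 (mod 109).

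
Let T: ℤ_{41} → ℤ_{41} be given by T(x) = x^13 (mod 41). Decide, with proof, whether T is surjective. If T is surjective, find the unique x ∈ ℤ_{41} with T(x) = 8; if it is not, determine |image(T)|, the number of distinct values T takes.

39

Since 41 is prime, the nonzero elements of ℤ_{41} form a cyclic group of order 40.
As gcd(13, 40) = 1, raising to the 13th power is a bijection on this group: if u^13 ≡ v^13 then (uv^{−1})^13 = 1, and the only element of order dividing gcd(13, 40) = 1 is 1, so u = v.
With T(0) = 0 this makes T injective on all of ℤ_{41}, hence bijective (finite equal-size domain and codomain). In particular T is surjective.
Since T is surjective, we find the preimage of 8. The inverse of x ↦ x^13 on (ℤ_{41})^× is x ↦ x^37, because 13·37 = 481 = 12·40 + 1 ≡ 1 (mod 40) and x^{40} = 1 for x ≠ 0 (Fermat). So T⁻¹(8) = 8^37 mod 41.
Repeated squaring mod 41: 8^1 ≡ 8, 8^2 ≡ 8² = 64 ≡ 23, 8^4 ≡ 23² = 529 ≡ 37, 8^8 ≡ 37² = 1369 ≡ 16, 8^16 ≡ 16² = 256 ≡ 10, 8^32 ≡ 10² = 100 ≡ 18. Since 37 = 32 + 4 + 1, 8^37 ≡ 18·37·8: 18·37 = 666 ≡ 10, then 10·8 = 80 ≡ 39. So 8^37 ≡ 39 (mod 41).
Hence T⁻¹(8) = 39.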